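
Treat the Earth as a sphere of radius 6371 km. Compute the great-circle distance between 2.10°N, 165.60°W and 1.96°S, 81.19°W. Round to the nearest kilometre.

9395 km

Δλ = -81.19 − -165.60 = 84.41°.
Δφ = -1.96 − 2.10 = -4.06°.
a = sin²(Δφ/2) + cos φ₁ · cos φ₂ · sin²(Δλ/2) = 0.451983.
c = 2·atan2(√a, √(1−a)) = 1.47461 rad → d = 6371·c ≈ 9394.77 km.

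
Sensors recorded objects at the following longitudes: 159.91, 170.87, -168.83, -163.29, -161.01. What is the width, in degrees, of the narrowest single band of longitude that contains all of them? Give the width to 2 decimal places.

39.08°

Sort the longitudes: -168.83°, -163.29°, -161.01°, +159.91°, +170.87°.
Eastward gaps between consecutive values (wrapping around): 5.54°, 2.28°, 320.92°, 10.96°, 20.30°.
Largest gap = 320.92° ⇒ minimal covering band is its complement: 360° − 320.92° = 39.08°.
Band runs from +159.91° eastward to -161.01°, crossing the antimeridian.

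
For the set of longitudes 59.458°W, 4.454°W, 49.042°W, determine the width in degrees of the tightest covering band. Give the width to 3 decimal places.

55.004°

Sort the longitudes: -59.458°, -49.042°, -4.454°.
Eastward gaps between consecutive values (wrapping around): 10.416°, 44.588°, 304.996°.
Largest gap = 304.996° ⇒ minimal covering band is its complement: 360° − 304.996° = 55.004°.
Band runs from -59.458° eastward to -4.454°.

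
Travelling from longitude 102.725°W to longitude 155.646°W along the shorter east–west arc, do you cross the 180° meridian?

No

Signed shortest Δλ = ((-155.646 − -102.725 + 180) mod 360) − 180 = -52.921°.
Going west by 52.921° from -102.725° reaches -155.646° without touching 180°.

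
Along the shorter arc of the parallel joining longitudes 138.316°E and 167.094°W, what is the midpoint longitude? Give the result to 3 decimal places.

165.611°E

Signed shortest Δλ from +138.316° to -167.094° is +54.590°.
Midpoint longitude = +138.316° + (+54.590°)/2 = +138.316° + 27.295° = +165.611°.
(The naïve average (+138.316 + -167.094)/2 = -14.389° is on the wrong side of the globe.)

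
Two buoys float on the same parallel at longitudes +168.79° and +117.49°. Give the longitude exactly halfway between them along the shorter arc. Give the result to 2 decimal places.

+143.14°

Signed shortest Δλ from +168.79° to +117.49° is -51.30°.
Midpoint longitude = +168.79° + (-51.30°)/2 = +168.79° − 25.65° = +143.14°.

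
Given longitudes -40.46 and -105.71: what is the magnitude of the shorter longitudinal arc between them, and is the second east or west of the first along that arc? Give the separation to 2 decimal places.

Raw difference: -105.71 − -40.46 = -65.25°.
Normalise into (−180°, 180°]: -65.25° stays -65.25°.
Negative ⇒ the second point lies to the west; separation 65.25°.

65.25° west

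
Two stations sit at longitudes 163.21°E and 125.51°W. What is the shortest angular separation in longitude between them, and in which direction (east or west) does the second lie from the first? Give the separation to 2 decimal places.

Raw difference: -125.51 − 163.21 = -288.72°.
Normalise into (−180°, 180°]: -288.72° + 360° = 71.28°.
Positive ⇒ the second point lies to the east; separation 71.28°.

71.28° east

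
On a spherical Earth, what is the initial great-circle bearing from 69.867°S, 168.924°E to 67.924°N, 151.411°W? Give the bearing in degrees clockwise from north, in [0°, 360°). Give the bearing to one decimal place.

Δλ = -151.411 − 168.924 = -320.335°; wrapped into (−180°, 180°]: 39.665°.
θ = atan2( sin Δλ · cos φ₂ , cos φ₁ · sin φ₂ − sin φ₁ · cos φ₂ · cos Δλ )
  = atan2(0.23990, 0.59060) = 22.106° → normalised to [0°, 360°): 22.106°.

22.1°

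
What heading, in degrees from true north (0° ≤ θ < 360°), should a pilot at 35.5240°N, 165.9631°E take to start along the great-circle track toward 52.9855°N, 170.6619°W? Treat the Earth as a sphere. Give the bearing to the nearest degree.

36°

Δλ = -170.6619 − 165.9631 = -336.6250°; wrapped into (−180°, 180°]: 23.3750°.
θ = atan2( sin Δλ · cos φ₂ , cos φ₁ · sin φ₂ − sin φ₁ · cos φ₂ · cos Δλ )
  = atan2(0.23885, 0.32877) = 35.998° → normalised to [0°, 360°): 35.998°.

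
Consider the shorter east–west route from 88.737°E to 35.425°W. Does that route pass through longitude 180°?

Signed shortest Δλ = ((-35.425 − 88.737 + 180) mod 360) − 180 = -124.162°.
Going west by 124.162° from +88.737° reaches -35.425° without touching 180°.

No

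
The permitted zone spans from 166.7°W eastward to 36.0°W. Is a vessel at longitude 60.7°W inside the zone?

Yes

Band width going east from -166.7° to -36.0°: ((-36.0 − -166.7) mod 360) = 130.7°.
Offset of -60.7° east of the west edge: ((-60.7 − -166.7) mod 360) = 106.0°.
106.0° ≤ 130.7° ⇒ inside.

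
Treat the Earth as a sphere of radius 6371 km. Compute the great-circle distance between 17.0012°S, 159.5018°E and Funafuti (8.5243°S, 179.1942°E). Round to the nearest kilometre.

2332 km

Δλ = 179.1942 − 159.5018 = 19.6924°.
Δφ = -8.5243 − -17.0012 = 8.4769°.
a = sin²(Δφ/2) + cos φ₁ · cos φ₂ · sin²(Δλ/2) = 0.033118.
c = 2·atan2(√a, √(1−a)) = 0.36601 rad → d = 6371·c ≈ 2331.82 km.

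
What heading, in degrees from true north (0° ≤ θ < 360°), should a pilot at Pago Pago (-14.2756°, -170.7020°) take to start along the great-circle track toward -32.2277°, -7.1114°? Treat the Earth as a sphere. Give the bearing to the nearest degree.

162°

Δλ = -7.1114 − -170.7020 = 163.5906°.
θ = atan2( sin Δλ · cos φ₂ , cos φ₁ · sin φ₂ − sin φ₁ · cos φ₂ · cos Δλ )
  = atan2(0.23898, -0.71692) = 161.565° → normalised to [0°, 360°): 161.565°.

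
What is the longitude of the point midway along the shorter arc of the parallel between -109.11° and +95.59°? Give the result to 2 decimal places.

+173.24°

Signed shortest Δλ from -109.11° to +95.59° is -155.30°.
Midpoint longitude = -109.11° + (-155.30°)/2 = -109.11° − 77.65° = -186.76°.
Normalise into (−180°, 180°]: +173.24°.
(The naïve average (-109.11 + +95.59)/2 = -6.76° is on the wrong side of the globe.)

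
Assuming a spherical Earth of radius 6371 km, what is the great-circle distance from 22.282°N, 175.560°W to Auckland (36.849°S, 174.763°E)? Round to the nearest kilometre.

Δλ = 174.763 − -175.560 = 350.323°; wrapped into (−180°, 180°]: -9.677°.
Δφ = -36.849 − 22.282 = -59.131°.
a = sin²(Δφ/2) + cos φ₁ · cos φ₂ · sin²(Δλ/2) = 0.248730.
c = 2·atan2(√a, √(1−a)) = 1.04426 rad → d = 6371·c ≈ 6652.99 km.

6653 km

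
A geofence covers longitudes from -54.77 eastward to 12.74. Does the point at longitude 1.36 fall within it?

Yes

Band width going east from -54.77° to +12.74°: ((12.74 − -54.77) mod 360) = 67.51°.
Offset of +1.36° east of the west edge: ((1.36 − -54.77) mod 360) = 56.13°.
56.13° ≤ 67.51° ⇒ inside.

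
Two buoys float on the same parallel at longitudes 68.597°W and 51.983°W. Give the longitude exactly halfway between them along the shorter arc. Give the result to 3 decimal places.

Signed shortest Δλ from -68.597° to -51.983° is +16.614°.
Midpoint longitude = -68.597° + (+16.614°)/2 = -68.597° + 8.307° = -60.290°.

60.290°W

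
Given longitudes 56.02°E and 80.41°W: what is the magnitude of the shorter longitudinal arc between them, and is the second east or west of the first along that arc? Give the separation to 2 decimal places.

136.43° west

Raw difference: -80.41 − 56.02 = -136.43°.
Normalise into (−180°, 180°]: -136.43° stays -136.43°.
Negative ⇒ the second point lies to the west; separation 136.43°.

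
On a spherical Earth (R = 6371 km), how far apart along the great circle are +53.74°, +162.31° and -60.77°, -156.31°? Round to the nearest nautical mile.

Δλ = -156.31 − 162.31 = -318.62°; wrapped into (−180°, 180°]: 41.38°.
Δφ = -60.77 − 53.74 = -114.51°.
a = sin²(Δφ/2) + cos φ₁ · cos φ₂ · sin²(Δλ/2) = 0.743479.
c = 2·atan2(√a, √(1−a)) = 2.07940 rad → d = 6371·c ≈ 13247.85 km ≈ 7153.27 nmi.

7153 nmi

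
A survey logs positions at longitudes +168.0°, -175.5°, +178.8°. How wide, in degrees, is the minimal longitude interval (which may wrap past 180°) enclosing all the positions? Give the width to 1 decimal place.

Sort the longitudes: -175.5°, +168.0°, +178.8°.
Eastward gaps between consecutive values (wrapping around): 343.5°, 10.8°, 5.7°.
Largest gap = 343.5° ⇒ minimal covering band is its complement: 360° − 343.5° = 16.5°.
Band runs from +168.0° eastward to -175.5°, crossing the antimeridian.

16.5°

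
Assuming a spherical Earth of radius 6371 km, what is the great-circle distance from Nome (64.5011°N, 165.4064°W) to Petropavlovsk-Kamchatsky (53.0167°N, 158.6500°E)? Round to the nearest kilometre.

2386 km

Δλ = 158.6500 − -165.4064 = 324.0564°; wrapped into (−180°, 180°]: -35.9436°.
Δφ = 53.0167 − 64.5011 = -11.4844°.
a = sin²(Δφ/2) + cos φ₁ · cos φ₂ · sin²(Δλ/2) = 0.034666.
c = 2·atan2(√a, √(1−a)) = 0.37456 rad → d = 6371·c ≈ 2386.33 km.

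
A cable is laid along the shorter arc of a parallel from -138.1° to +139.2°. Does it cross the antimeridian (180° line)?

Yes

Naïve |139.2 − -138.1| = 277.3° > 180°, so the shorter arc goes the other way round — across 180°.
Signed shortest Δλ = ((139.2 − -138.1 + 180) mod 360) − 180 = -82.7°.
Going west by 82.7° from -138.1° passes through 180° before reaching +139.2°.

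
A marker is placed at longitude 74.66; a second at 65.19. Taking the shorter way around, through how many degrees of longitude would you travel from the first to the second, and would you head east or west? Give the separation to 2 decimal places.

9.47° west

Raw difference: 65.19 − 74.66 = -9.47°.
Normalise into (−180°, 180°]: -9.47° stays -9.47°.
Negative ⇒ the second point lies to the west; separation 9.47°.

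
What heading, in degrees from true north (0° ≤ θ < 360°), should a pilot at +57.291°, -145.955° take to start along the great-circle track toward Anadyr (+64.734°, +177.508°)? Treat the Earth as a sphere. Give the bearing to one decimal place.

Δλ = 177.508 − -145.955 = 323.463°; wrapped into (−180°, 180°]: -36.537°.
θ = atan2( sin Δλ · cos φ₂ , cos φ₁ · sin φ₂ − sin φ₁ · cos φ₂ · cos Δλ )
  = atan2(-0.25410, 0.20012) = -51.778° → normalised to [0°, 360°): 308.222°.

308.2°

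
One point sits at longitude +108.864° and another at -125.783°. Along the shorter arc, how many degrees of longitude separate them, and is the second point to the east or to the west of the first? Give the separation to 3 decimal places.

125.353° east

Raw difference: -125.783 − 108.864 = -234.647°.
Normalise into (−180°, 180°]: -234.647° + 360° = 125.353°.
Positive ⇒ the second point lies to the east; separation 125.353°.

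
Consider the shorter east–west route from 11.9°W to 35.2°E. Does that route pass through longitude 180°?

Signed shortest Δλ = ((35.2 − -11.9 + 180) mod 360) − 180 = 47.1°.
Going east by 47.1° from -11.9° reaches +35.2° without touching 180°.

No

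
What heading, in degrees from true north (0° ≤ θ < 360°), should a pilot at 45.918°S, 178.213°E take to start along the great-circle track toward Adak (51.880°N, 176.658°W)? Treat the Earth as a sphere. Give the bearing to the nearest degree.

Δλ = -176.658 − 178.213 = -354.871°; wrapped into (−180°, 180°]: 5.129°.
θ = atan2( sin Δλ · cos φ₂ , cos φ₁ · sin φ₂ − sin φ₁ · cos φ₂ · cos Δλ )
  = atan2(0.05519, 0.98898) = 3.194° → normalised to [0°, 360°): 3.194°.

3°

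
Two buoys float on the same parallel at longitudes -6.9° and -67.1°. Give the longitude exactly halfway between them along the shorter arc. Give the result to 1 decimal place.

-37.0°

Signed shortest Δλ from -6.9° to -67.1° is -60.2°.
Midpoint longitude = -6.9° + (-60.2°)/2 = -6.9° − 30.1° = -37.0°.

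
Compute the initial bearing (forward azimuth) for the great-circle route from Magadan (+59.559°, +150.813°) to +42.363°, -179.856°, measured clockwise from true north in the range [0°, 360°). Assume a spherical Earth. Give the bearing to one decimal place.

120.6°

Δλ = -179.856 − 150.813 = -330.669°; wrapped into (−180°, 180°]: 29.331°.
θ = atan2( sin Δλ · cos φ₂ , cos φ₁ · sin φ₂ − sin φ₁ · cos φ₂ · cos Δλ )
  = atan2(0.36195, -0.21398) = 120.591° → normalised to [0°, 360°): 120.591°.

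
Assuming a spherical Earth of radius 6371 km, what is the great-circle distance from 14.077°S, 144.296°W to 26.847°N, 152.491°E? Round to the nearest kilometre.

Δλ = 152.491 − -144.296 = 296.787°; wrapped into (−180°, 180°]: -63.213°.
Δφ = 26.847 − -14.077 = 40.924°.
a = sin²(Δφ/2) + cos φ₁ · cos φ₂ · sin²(Δλ/2) = 0.359909.
c = 2·atan2(√a, √(1−a)) = 1.28681 rad → d = 6371·c ≈ 8198.29 km.

8198 km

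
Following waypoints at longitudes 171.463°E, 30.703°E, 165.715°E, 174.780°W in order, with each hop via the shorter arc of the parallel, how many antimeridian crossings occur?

1

Leg 1: +171.463° → +30.703°, shortest Δλ = -140.76° (west) — does not cross 180°.
Leg 2: +30.703° → +165.715°, shortest Δλ = 135.012° (east) — does not cross 180°.
Leg 3: +165.715° → -174.780°, shortest Δλ = 19.505° (east) — crosses 180°.
Total crossings: 1.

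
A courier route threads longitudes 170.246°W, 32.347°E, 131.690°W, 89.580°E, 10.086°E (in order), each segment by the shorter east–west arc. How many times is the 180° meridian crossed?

2

Leg 1: -170.246° → +32.347°, shortest Δλ = -157.407° (west) — crosses 180°.
Leg 2: +32.347° → -131.690°, shortest Δλ = -164.037° (west) — does not cross 180°.
Leg 3: -131.690° → +89.580°, shortest Δλ = -138.73° (west) — crosses 180°.
Leg 4: +89.580° → +10.086°, shortest Δλ = -79.494° (west) — does not cross 180°.
Total crossings: 2.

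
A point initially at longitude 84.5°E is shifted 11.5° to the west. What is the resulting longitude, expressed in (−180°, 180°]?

Start at +84.5°; shift −11.5° → +73.0°.
+73.0° already lies in (−180°, 180°].

73.0°E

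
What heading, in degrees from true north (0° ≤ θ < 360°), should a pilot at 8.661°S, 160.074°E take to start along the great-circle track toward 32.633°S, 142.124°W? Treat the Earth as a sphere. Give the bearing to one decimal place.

123.2°

Δλ = -142.124 − 160.074 = -302.198°; wrapped into (−180°, 180°]: 57.802°.
θ = atan2( sin Δλ · cos φ₂ , cos φ₁ · sin φ₂ − sin φ₁ · cos φ₂ · cos Δλ )
  = atan2(0.71263, -0.46553) = 123.155° → normalised to [0°, 360°): 123.155°.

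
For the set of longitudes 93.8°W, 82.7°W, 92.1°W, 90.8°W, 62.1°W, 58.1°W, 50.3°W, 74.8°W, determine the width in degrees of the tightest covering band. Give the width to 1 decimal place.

Sort the longitudes: -93.8°, -92.1°, -90.8°, -82.7°, -74.8°, -62.1°, -58.1°, -50.3°.
Eastward gaps between consecutive values (wrapping around): 1.7°, 1.3°, 8.1°, 7.9°, 12.7°, 4.0°, 7.8°, 316.5°.
Largest gap = 316.5° ⇒ minimal covering band is its complement: 360° − 316.5° = 43.5°.
Band runs from -93.8° eastward to -50.3°.

43.5°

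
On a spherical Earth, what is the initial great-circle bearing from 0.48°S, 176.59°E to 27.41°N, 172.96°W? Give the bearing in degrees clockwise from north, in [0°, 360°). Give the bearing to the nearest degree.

19°

Δλ = -172.96 − 176.59 = -349.55°; wrapped into (−180°, 180°]: 10.45°.
θ = atan2( sin Δλ · cos φ₂ , cos φ₁ · sin φ₂ − sin φ₁ · cos φ₂ · cos Δλ )
  = atan2(0.16102, 0.46765) = 18.999° → normalised to [0°, 360°): 18.999°.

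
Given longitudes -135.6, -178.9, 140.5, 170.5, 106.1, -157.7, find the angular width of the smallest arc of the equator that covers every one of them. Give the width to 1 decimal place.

118.3°

Sort the longitudes: -178.9°, -157.7°, -135.6°, +106.1°, +140.5°, +170.5°.
Eastward gaps between consecutive values (wrapping around): 21.2°, 22.1°, 241.7°, 34.4°, 30.0°, 10.6°.
Largest gap = 241.7° ⇒ minimal covering band is its complement: 360° − 241.7° = 118.3°.
Band runs from +106.1° eastward to -135.6°, crossing the antimeridian.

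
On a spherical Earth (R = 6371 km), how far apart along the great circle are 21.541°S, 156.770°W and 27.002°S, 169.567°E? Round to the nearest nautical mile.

Δλ = 169.567 − -156.770 = 326.337°; wrapped into (−180°, 180°]: -33.663°.
Δφ = -27.002 − -21.541 = -5.461°.
a = sin²(Δφ/2) + cos φ₁ · cos φ₂ · sin²(Δλ/2) = 0.071756.
c = 2·atan2(√a, √(1−a)) = 0.54237 rad → d = 6371·c ≈ 3455.43 km ≈ 1865.78 nmi.

1866 nmi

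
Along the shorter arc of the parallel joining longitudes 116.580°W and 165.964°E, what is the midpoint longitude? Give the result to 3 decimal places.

Signed shortest Δλ from -116.580° to +165.964° is -77.456°.
Midpoint longitude = -116.580° + (-77.456°)/2 = -116.580° − 38.728° = -155.308°.
(The naïve average (-116.580 + +165.964)/2 = 24.692° is on the wrong side of the globe.)

155.308°W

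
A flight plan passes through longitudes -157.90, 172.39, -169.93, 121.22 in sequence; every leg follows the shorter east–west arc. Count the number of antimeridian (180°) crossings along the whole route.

3

Leg 1: -157.90° → +172.39°, shortest Δλ = -29.71° (west) — crosses 180°.
Leg 2: +172.39° → -169.93°, shortest Δλ = 17.68° (east) — crosses 180°.
Leg 3: -169.93° → +121.22°, shortest Δλ = -68.85° (west) — crosses 180°.
Total crossings: 3.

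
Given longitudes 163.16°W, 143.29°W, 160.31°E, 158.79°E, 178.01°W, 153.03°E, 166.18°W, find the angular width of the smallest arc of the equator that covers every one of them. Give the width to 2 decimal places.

63.68°

Sort the longitudes: -178.01°, -166.18°, -163.16°, -143.29°, +153.03°, +158.79°, +160.31°.
Eastward gaps between consecutive values (wrapping around): 11.83°, 3.02°, 19.87°, 296.32°, 5.76°, 1.52°, 21.68°.
Largest gap = 296.32° ⇒ minimal covering band is its complement: 360° − 296.32° = 63.68°.
Band runs from +153.03° eastward to -143.29°, crossing the antimeridian.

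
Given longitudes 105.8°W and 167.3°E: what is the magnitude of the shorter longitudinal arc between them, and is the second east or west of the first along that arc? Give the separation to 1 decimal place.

86.9° west

Raw difference: 167.3 − -105.8 = 273.1°.
Normalise into (−180°, 180°]: 273.1° − 360° = -86.9°.
Negative ⇒ the second point lies to the west; separation 86.9°.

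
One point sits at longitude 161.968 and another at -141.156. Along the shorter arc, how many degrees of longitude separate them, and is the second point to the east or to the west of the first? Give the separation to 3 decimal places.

Raw difference: -141.156 − 161.968 = -303.124°.
Normalise into (−180°, 180°]: -303.124° + 360° = 56.876°.
Positive ⇒ the second point lies to the east; separation 56.876°.

56.876° east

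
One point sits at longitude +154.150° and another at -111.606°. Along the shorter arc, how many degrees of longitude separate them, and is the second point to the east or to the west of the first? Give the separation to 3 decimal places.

94.244° east

Raw difference: -111.606 − 154.150 = -265.756°.
Normalise into (−180°, 180°]: -265.756° + 360° = 94.244°.
Positive ⇒ the second point lies to the east; separation 94.244°.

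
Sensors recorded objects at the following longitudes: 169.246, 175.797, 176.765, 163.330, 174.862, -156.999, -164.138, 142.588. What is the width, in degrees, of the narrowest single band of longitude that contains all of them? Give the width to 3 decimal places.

Sort the longitudes: -164.138°, -156.999°, +142.588°, +163.330°, +169.246°, +174.862°, +175.797°, +176.765°.
Eastward gaps between consecutive values (wrapping around): 7.139°, 299.587°, 20.742°, 5.916°, 5.616°, 0.935°, 0.968°, 19.097°.
Largest gap = 299.587° ⇒ minimal covering band is its complement: 360° − 299.587° = 60.413°.
Band runs from +142.588° eastward to -156.999°, crossing the antimeridian.

60.413°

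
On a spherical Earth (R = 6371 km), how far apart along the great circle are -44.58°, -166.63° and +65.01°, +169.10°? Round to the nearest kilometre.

Δλ = 169.10 − -166.63 = 335.73°; wrapped into (−180°, 180°]: -24.27°.
Δφ = 65.01 − -44.58 = 109.59°.
a = sin²(Δφ/2) + cos φ₁ · cos φ₂ · sin²(Δλ/2) = 0.680941.
c = 2·atan2(√a, √(1−a)) = 1.94108 rad → d = 6371·c ≈ 12366.63 km.

12367 km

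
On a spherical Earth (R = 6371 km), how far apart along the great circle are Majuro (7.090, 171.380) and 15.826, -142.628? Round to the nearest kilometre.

5094 km

Δλ = -142.628 − 171.380 = -314.008°; wrapped into (−180°, 180°]: 45.992°.
Δφ = 15.826 − 7.090 = 8.736°.
a = sin²(Δφ/2) + cos φ₁ · cos φ₂ · sin²(Δλ/2) = 0.151513.
c = 2·atan2(√a, √(1−a)) = 0.79963 rad → d = 6371·c ≈ 5094.43 km.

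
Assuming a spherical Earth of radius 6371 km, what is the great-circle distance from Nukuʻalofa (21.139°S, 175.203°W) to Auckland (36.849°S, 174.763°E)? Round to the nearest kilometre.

Δλ = 174.763 − -175.203 = 349.966°; wrapped into (−180°, 180°]: -10.034°.
Δφ = -36.849 − -21.139 = -15.710°.
a = sin²(Δφ/2) + cos φ₁ · cos φ₂ · sin²(Δλ/2) = 0.024386.
c = 2·atan2(√a, √(1−a)) = 0.31360 rad → d = 6371·c ≈ 1997.96 km.

1998 km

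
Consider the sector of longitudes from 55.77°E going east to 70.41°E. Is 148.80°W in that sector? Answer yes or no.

Band width going east from +55.77° to +70.41°: ((70.41 − 55.77) mod 360) = 14.64°.
Offset of -148.80° east of the west edge: ((-148.80 − 55.77) mod 360) = 155.43°.
155.43° > 14.64° ⇒ outside.

No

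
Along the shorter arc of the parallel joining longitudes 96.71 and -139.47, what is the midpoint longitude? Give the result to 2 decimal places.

+158.62°

Signed shortest Δλ from +96.71° to -139.47° is +123.82°.
Midpoint longitude = +96.71° + (+123.82°)/2 = +96.71° + 61.91° = +158.62°.
(The naïve average (+96.71 + -139.47)/2 = -21.38° is on the wrong side of the globe.)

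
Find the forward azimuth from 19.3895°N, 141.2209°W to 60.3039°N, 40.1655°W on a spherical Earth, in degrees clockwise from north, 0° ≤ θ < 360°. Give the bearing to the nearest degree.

30°

Δλ = -40.1655 − -141.2209 = 101.0554°.
θ = atan2( sin Δλ · cos φ₂ , cos φ₁ · sin φ₂ − sin φ₁ · cos φ₂ · cos Δλ )
  = atan2(0.48621, 0.85094) = 29.743° → normalised to [0°, 360°): 29.743°.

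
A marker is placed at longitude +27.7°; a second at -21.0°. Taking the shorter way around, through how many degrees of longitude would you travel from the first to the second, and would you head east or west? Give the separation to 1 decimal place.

Raw difference: -21.0 − 27.7 = -48.7°.
Normalise into (−180°, 180°]: -48.7° stays -48.7°.
Negative ⇒ the second point lies to the west; separation 48.7°.

48.7° west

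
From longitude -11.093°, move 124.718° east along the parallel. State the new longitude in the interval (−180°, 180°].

Start at -11.093°; shift +124.718° → +113.625°.
+113.625° already lies in (−180°, 180°].

+113.625°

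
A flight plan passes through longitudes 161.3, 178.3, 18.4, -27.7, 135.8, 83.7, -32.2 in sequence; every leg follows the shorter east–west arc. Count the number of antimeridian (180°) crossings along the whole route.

Leg 1: +161.3° → +178.3°, shortest Δλ = 17.0° (east) — does not cross 180°.
Leg 2: +178.3° → +18.4°, shortest Δλ = -159.9° (west) — does not cross 180°.
Leg 3: +18.4° → -27.7°, shortest Δλ = -46.1° (west) — does not cross 180°.
Leg 4: -27.7° → +135.8°, shortest Δλ = 163.5° (east) — does not cross 180°.
Leg 5: +135.8° → +83.7°, shortest Δλ = -52.1° (west) — does not cross 180°.
Leg 6: +83.7° → -32.2°, shortest Δλ = -115.9° (west) — does not cross 180°.
Total crossings: 0.

0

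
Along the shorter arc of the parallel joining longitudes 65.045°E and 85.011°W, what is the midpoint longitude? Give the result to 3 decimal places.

Signed shortest Δλ from +65.045° to -85.011° is -150.056°.
Midpoint longitude = +65.045° + (-150.056°)/2 = +65.045° − 75.028° = -9.983°.

9.983°W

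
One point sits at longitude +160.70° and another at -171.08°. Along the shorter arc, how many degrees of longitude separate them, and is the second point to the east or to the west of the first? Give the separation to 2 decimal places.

28.22° east

Raw difference: -171.08 − 160.70 = -331.78°.
Normalise into (−180°, 180°]: -331.78° + 360° = 28.22°.
Positive ⇒ the second point lies to the east; separation 28.22°.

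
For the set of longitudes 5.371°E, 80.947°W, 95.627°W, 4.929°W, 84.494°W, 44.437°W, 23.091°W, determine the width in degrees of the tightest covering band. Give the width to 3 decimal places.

Sort the longitudes: -95.627°, -84.494°, -80.947°, -44.437°, -23.091°, -4.929°, +5.371°.
Eastward gaps between consecutive values (wrapping around): 11.133°, 3.547°, 36.510°, 21.346°, 18.162°, 10.300°, 259.002°.
Largest gap = 259.002° ⇒ minimal covering band is its complement: 360° − 259.002° = 100.998°.
Band runs from -95.627° eastward to +5.371°.

100.998°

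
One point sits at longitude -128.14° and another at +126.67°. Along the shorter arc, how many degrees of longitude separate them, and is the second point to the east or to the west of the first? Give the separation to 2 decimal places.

Raw difference: 126.67 − -128.14 = 254.81°.
Normalise into (−180°, 180°]: 254.81° − 360° = -105.19°.
Negative ⇒ the second point lies to the west; separation 105.19°.

105.19° west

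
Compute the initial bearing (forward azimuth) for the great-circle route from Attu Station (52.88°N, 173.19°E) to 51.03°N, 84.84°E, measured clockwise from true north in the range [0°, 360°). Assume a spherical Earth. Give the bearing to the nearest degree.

306°

Δλ = 84.84 − 173.19 = -88.35°.
θ = atan2( sin Δλ · cos φ₂ , cos φ₁ · sin φ₂ − sin φ₁ · cos φ₂ · cos Δλ )
  = atan2(-0.62865, 0.45476) = -54.119° → normalised to [0°, 360°): 305.881°.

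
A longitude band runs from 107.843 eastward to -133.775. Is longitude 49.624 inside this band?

Band width going east from +107.843° to -133.775°: ((-133.775 − 107.843) mod 360) = 118.382°.
Offset of +49.624° east of the west edge: ((49.624 − 107.843) mod 360) = 301.781°.
301.781° > 118.382° ⇒ outside.

No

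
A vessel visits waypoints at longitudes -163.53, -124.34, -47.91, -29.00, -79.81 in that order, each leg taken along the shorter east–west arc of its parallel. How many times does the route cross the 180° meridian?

Leg 1: -163.53° → -124.34°, shortest Δλ = 39.19° (east) — does not cross 180°.
Leg 2: -124.34° → -47.91°, shortest Δλ = 76.43° (east) — does not cross 180°.
Leg 3: -47.91° → -29.00°, shortest Δλ = 18.91° (east) — does not cross 180°.
Leg 4: -29.00° → -79.81°, shortest Δλ = -50.81° (west) — does not cross 180°.
Total crossings: 0.

0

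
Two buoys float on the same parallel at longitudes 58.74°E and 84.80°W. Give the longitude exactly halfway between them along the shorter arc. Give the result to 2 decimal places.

13.03°W

Signed shortest Δλ from +58.74° to -84.80° is -143.54°.
Midpoint longitude = +58.74° + (-143.54°)/2 = +58.74° − 71.77° = -13.03°.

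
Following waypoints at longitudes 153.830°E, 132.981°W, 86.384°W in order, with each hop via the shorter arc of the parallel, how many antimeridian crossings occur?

1

Leg 1: +153.830° → -132.981°, shortest Δλ = 73.189° (east) — crosses 180°.
Leg 2: -132.981° → -86.384°, shortest Δλ = 46.597° (east) — does not cross 180°.
Total crossings: 1.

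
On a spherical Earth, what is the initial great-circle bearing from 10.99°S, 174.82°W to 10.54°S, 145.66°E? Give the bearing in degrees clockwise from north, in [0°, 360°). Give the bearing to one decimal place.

Δλ = 145.66 − -174.82 = 320.48°; wrapped into (−180°, 180°]: -39.52°.
θ = atan2( sin Δλ · cos φ₂ , cos φ₁ · sin φ₂ − sin φ₁ · cos φ₂ · cos Δλ )
  = atan2(-0.62561, -0.03499) = -93.201° → normalised to [0°, 360°): 266.799°.

266.8°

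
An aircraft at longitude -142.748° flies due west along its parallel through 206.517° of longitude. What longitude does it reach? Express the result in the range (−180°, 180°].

+10.735°

Start at -142.748°; shift −206.517° → -349.265°.
-349.265° lies outside (−180°, 180°]; add 360° → +10.735°.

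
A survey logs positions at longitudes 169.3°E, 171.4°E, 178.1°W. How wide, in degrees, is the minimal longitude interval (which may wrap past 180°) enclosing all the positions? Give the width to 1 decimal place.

Sort the longitudes: -178.1°, +169.3°, +171.4°.
Eastward gaps between consecutive values (wrapping around): 347.4°, 2.1°, 10.5°.
Largest gap = 347.4° ⇒ minimal covering band is its complement: 360° − 347.4° = 12.6°.
Band runs from +169.3° eastward to -178.1°, crossing the antimeridian.

12.6°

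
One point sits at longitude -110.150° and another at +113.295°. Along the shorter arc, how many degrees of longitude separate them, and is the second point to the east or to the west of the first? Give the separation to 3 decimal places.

Raw difference: 113.295 − -110.150 = 223.445°.
Normalise into (−180°, 180°]: 223.445° − 360° = -136.555°.
Negative ⇒ the second point lies to the west; separation 136.555°.

136.555° west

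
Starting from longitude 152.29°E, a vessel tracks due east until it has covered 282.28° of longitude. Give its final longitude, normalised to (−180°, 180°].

Start at +152.29°; shift +282.28° → +434.57°.
+434.57° lies outside (−180°, 180°]; subtract 360° → +74.57°.

74.57°E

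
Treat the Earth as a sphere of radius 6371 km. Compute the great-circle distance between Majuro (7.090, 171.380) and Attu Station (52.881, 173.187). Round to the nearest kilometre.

5094 km

Δλ = 173.187 − 171.380 = 1.807°.
Δφ = 52.881 − 7.090 = 45.791°.
a = sin²(Δφ/2) + cos φ₁ · cos φ₂ · sin²(Δλ/2) = 0.151510.
c = 2·atan2(√a, √(1−a)) = 0.79962 rad → d = 6371·c ≈ 5094.37 km.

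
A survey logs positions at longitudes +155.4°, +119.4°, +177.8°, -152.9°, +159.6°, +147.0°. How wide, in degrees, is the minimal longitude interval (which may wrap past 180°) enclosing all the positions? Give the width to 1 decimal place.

Sort the longitudes: -152.9°, +119.4°, +147.0°, +155.4°, +159.6°, +177.8°.
Eastward gaps between consecutive values (wrapping around): 272.3°, 27.6°, 8.4°, 4.2°, 18.2°, 29.3°.
Largest gap = 272.3° ⇒ minimal covering band is its complement: 360° − 272.3° = 87.7°.
Band runs from +119.4° eastward to -152.9°, crossing the antimeridian.

87.7°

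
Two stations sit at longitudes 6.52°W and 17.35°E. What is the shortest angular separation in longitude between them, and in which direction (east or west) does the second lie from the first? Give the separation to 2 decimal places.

23.87° east

Raw difference: 17.35 − -6.52 = 23.87°.
Normalise into (−180°, 180°]: 23.87° stays 23.87°.
Positive ⇒ the second point lies to the east; separation 23.87°.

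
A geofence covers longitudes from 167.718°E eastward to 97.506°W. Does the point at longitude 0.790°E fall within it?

No

Band width going east from +167.718° to -97.506°: ((-97.506 − 167.718) mod 360) = 94.776°.
Offset of +0.790° east of the west edge: ((0.790 − 167.718) mod 360) = 193.072°.
193.072° > 94.776° ⇒ outside.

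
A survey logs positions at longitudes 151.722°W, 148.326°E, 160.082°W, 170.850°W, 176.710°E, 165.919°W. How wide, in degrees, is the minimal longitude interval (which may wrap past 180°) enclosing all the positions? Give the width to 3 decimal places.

59.952°

Sort the longitudes: -170.850°, -165.919°, -160.082°, -151.722°, +148.326°, +176.710°.
Eastward gaps between consecutive values (wrapping around): 4.931°, 5.837°, 8.360°, 300.048°, 28.384°, 12.440°.
Largest gap = 300.048° ⇒ minimal covering band is its complement: 360° − 300.048° = 59.952°.
Band runs from +148.326° eastward to -151.722°, crossing the antimeridian.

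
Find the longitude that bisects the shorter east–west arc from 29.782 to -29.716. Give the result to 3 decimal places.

Signed shortest Δλ from +29.782° to -29.716° is -59.498°.
Midpoint longitude = +29.782° + (-59.498°)/2 = +29.782° − 29.749° = +0.033°.

+0.033°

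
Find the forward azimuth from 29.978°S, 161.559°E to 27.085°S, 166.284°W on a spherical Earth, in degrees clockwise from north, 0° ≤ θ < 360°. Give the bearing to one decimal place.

Δλ = -166.284 − 161.559 = -327.843°; wrapped into (−180°, 180°]: 32.157°.
θ = atan2( sin Δλ · cos φ₂ , cos φ₁ · sin φ₂ − sin φ₁ · cos φ₂ · cos Δλ )
  = atan2(0.47387, -0.01778) = 92.148° → normalised to [0°, 360°): 92.148°.

92.1°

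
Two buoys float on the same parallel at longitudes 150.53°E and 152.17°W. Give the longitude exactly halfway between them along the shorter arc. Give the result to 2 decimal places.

Signed shortest Δλ from +150.53° to -152.17° is +57.30°.
Midpoint longitude = +150.53° + (+57.30°)/2 = +150.53° + 28.65° = +179.18°.
(The naïve average (+150.53 + -152.17)/2 = -0.82° is on the wrong side of the globe.)

179.18°E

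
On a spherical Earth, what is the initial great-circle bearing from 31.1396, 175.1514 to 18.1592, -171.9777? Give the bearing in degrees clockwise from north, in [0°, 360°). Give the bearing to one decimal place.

Δλ = -171.9777 − 175.1514 = -347.1291°; wrapped into (−180°, 180°]: 12.8709°.
θ = atan2( sin Δλ · cos φ₂ , cos φ₁ · sin φ₂ − sin φ₁ · cos φ₂ · cos Δλ )
  = atan2(0.21166, -0.21227) = 135.083° → normalised to [0°, 360°): 135.083°.

135.1°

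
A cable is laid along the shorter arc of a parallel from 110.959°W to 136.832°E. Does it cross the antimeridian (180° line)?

Yes

Naïve |136.832 − -110.959| = 247.791° > 180°, so the shorter arc goes the other way round — across 180°.
Signed shortest Δλ = ((136.832 − -110.959 + 180) mod 360) − 180 = -112.209°.
Going west by 112.209° from -110.959° passes through 180° before reaching +136.832°.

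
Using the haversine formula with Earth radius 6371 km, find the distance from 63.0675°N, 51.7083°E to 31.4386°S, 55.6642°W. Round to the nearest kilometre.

13953 km

Δλ = -55.6642 − 51.7083 = -107.3725°.
Δφ = -31.4386 − 63.0675 = -94.5061°.
a = sin²(Δφ/2) + cos φ₁ · cos φ₂ · sin²(Δλ/2) = 0.790200.
c = 2·atan2(√a, √(1−a)) = 2.19002 rad → d = 6371·c ≈ 13952.60 km.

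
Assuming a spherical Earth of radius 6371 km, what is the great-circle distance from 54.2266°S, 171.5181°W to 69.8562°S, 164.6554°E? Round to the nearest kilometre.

Δλ = 164.6554 − -171.5181 = 336.1735°; wrapped into (−180°, 180°]: -23.8265°.
Δφ = -69.8562 − -54.2266 = -15.6296°.
a = sin²(Δφ/2) + cos φ₁ · cos φ₂ · sin²(Δλ/2) = 0.027067.
c = 2·atan2(√a, √(1−a)) = 0.33054 rad → d = 6371·c ≈ 2105.90 km.

2106 km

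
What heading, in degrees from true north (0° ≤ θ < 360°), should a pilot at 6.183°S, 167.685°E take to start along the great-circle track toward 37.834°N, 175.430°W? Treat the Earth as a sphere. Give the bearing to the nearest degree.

18°

Δλ = -175.430 − 167.685 = -343.115°; wrapped into (−180°, 180°]: 16.885°.
θ = atan2( sin Δλ · cos φ₂ , cos φ₁ · sin φ₂ − sin φ₁ · cos φ₂ · cos Δλ )
  = atan2(0.22940, 0.69120) = 18.360° → normalised to [0°, 360°): 18.360°.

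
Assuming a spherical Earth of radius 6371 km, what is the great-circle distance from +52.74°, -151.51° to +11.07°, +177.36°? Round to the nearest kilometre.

5403 km

Δλ = 177.36 − -151.51 = 328.87°; wrapped into (−180°, 180°]: -31.13°.
Δφ = 11.07 − 52.74 = -41.67°.
a = sin²(Δφ/2) + cos φ₁ · cos φ₂ · sin²(Δλ/2) = 0.169288.
c = 2·atan2(√a, √(1−a)) = 0.84808 rad → d = 6371·c ≈ 5403.12 km.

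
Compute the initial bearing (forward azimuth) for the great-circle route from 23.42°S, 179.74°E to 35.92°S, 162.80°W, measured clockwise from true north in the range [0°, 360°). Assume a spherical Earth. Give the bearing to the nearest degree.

Δλ = -162.80 − 179.74 = -342.54°; wrapped into (−180°, 180°]: 17.46°.
θ = atan2( sin Δλ · cos φ₂ , cos φ₁ · sin φ₂ − sin φ₁ · cos φ₂ · cos Δλ )
  = atan2(0.24298, -0.23127) = 133.585° → normalised to [0°, 360°): 133.585°.

134°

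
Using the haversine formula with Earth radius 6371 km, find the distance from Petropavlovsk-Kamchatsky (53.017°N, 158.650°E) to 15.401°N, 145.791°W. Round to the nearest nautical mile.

3441 nmi

Δλ = -145.791 − 158.650 = -304.441°; wrapped into (−180°, 180°]: 55.559°.
Δφ = 15.401 − 53.017 = -37.616°.
a = sin²(Δφ/2) + cos φ₁ · cos φ₂ · sin²(Δλ/2) = 0.229924.
c = 2·atan2(√a, √(1−a)) = 1.00018 rad → d = 6371·c ≈ 6372.13 km ≈ 3440.68 nmi.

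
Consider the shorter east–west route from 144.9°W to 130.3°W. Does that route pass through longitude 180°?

Signed shortest Δλ = ((-130.3 − -144.9 + 180) mod 360) − 180 = 14.6°.
Going east by 14.6° from -144.9° reaches -130.3° without touching 180°.

No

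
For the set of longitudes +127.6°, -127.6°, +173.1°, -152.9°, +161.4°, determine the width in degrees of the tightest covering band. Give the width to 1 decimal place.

104.8°

Sort the longitudes: -152.9°, -127.6°, +127.6°, +161.4°, +173.1°.
Eastward gaps between consecutive values (wrapping around): 25.3°, 255.2°, 33.8°, 11.7°, 34.0°.
Largest gap = 255.2° ⇒ minimal covering band is its complement: 360° − 255.2° = 104.8°.
Band runs from +127.6° eastward to -127.6°, crossing the antimeridian.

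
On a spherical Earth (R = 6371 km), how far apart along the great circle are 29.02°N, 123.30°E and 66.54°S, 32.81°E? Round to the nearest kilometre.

Δλ = 32.81 − 123.30 = -90.49°.
Δφ = -66.54 − 29.02 = -95.56°.
a = sin²(Δφ/2) + cos φ₁ · cos φ₂ · sin²(Δλ/2) = 0.723996.
c = 2·atan2(√a, √(1−a)) = 2.03531 rad → d = 6371·c ≈ 12966.99 km.

12967 km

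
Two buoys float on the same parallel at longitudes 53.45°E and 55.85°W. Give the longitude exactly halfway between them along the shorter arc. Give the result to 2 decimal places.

1.20°W

Signed shortest Δλ from +53.45° to -55.85° is -109.30°.
Midpoint longitude = +53.45° + (-109.30°)/2 = +53.45° − 54.65° = -1.20°.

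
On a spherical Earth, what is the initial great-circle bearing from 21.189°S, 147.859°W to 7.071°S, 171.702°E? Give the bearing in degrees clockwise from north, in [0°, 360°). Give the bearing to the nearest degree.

284°

Δλ = 171.702 − -147.859 = 319.561°; wrapped into (−180°, 180°]: -40.439°.
θ = atan2( sin Δλ · cos φ₂ , cos φ₁ · sin φ₂ − sin φ₁ · cos φ₂ · cos Δλ )
  = atan2(-0.64370, 0.15823) = -76.190° → normalised to [0°, 360°): 283.810°.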